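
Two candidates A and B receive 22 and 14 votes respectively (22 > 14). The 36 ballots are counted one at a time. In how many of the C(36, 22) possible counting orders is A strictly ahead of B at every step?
Strict-lead orderings = 843621600

Total orderings of the 36 votes with 22 for A: C(36, 22) = 3796297200. By the Bertrand ballot formula (Cycle Lemma / reflection principle), the number of orderings in which A is strictly ahead of B throughout is (p − q)/(p + q) · C(p + q, p) = (22 − 14)/(22 + 14) · 3796297200 = 843621600.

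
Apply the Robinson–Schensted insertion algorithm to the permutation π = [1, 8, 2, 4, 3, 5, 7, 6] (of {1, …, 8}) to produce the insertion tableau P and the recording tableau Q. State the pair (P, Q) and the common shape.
P = [1, 2, 3, 5, 6] / [4, 7] / [8];  Q = [1, 2, 4, 6, 7] / [3, 8] / [5];  common shape = (5, 2, 1)

Row-insert the values π_1, π_2, … into P one at a time, bumping the leftmost entry strictly greater than the inserted value down to the next row. The recording tableau Q records, in position (i, j), the step at which that cell was added to P.
  Insert 1 (step 1): P = [1];  Q = [1]
  Insert 8 (step 2): P = [1, 8];  Q = [1, 2]
  Insert 2 (step 3): P = [1, 2] / [8];  Q = [1, 2] / [3]
  Insert 4 (step 4): P = [1, 2, 4] / [8];  Q = [1, 2, 4] / [3]
  Insert 3 (step 5): P = [1, 2, 3] / [4] / [8];  Q = [1, 2, 4] / [3] / [5]
  Insert 5 (step 6): P = [1, 2, 3, 5] / [4] / [8];  Q = [1, 2, 4, 6] / [3] / [5]
  Insert 7 (step 7): P = [1, 2, 3, 5, 7] / [4] / [8];  Q = [1, 2, 4, 6, 7] / [3] / [5]
  Insert 6 (step 8): P = [1, 2, 3, 5, 6] / [4, 7] / [8];  Q = [1, 2, 4, 6, 7] / [3, 8] / [5]
Final shape: (5, 2, 1).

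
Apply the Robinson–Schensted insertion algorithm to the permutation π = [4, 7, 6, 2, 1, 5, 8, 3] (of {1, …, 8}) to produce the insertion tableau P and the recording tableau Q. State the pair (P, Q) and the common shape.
P = [1, 3, 8] / [2, 5] / [4, 6] / [7];  Q = [1, 2, 7] / [3, 6] / [4, 8] / [5];  common shape = (3, 2, 2, 1)

Row-insert the values π_1, π_2, … into P one at a time, bumping the leftmost entry strictly greater than the inserted value down to the next row. The recording tableau Q records, in position (i, j), the step at which that cell was added to P.
  Insert 4 (step 1): P = [4];  Q = [1]
  Insert 7 (step 2): P = [4, 7];  Q = [1, 2]
  Insert 6 (step 3): P = [4, 6] / [7];  Q = [1, 2] / [3]
  Insert 2 (step 4): P = [2, 6] / [4] / [7];  Q = [1, 2] / [3] / [4]
  Insert 1 (step 5): P = [1, 6] / [2] / [4] / [7];  Q = [1, 2] / [3] / [4] / [5]
  Insert 5 (step 6): P = [1, 5] / [2, 6] / [4] / [7];  Q = [1, 2] / [3, 6] / [4] / [5]
  Insert 8 (step 7): P = [1, 5, 8] / [2, 6] / [4] / [7];  Q = [1, 2, 7] / [3, 6] / [4] / [5]
  Insert 3 (step 8): P = [1, 3, 8] / [2, 5] / [4, 6] / [7];  Q = [1, 2, 7] / [3, 6] / [4, 8] / [5]
Final shape: (3, 2, 2, 1).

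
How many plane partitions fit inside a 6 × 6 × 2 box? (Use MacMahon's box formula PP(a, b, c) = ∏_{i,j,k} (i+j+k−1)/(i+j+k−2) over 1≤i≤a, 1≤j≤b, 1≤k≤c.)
PP(6, 6, 2) = 226512

Evaluate the triple product over i = 1..6, j = 1..6, k = 1..2. The factors are (2/1) · (3/2) · (3/2) · (4/3) · (4/3) · (5/4) · (5/4) · (6/5) · … (72 factors total). The numerators and denominators telescope so the product is an integer; carrying out the multiplication exactly gives PP(6, 6, 2) = 226512.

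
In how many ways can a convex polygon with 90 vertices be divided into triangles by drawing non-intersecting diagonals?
C_88 = 64633260585762914370496637486146181462681535261000

These polygon triangulations are counted by the Catalan number C_n = (1/(n + 1)) · C(2n, n). For n = 88: C_88 = (1/89) · C(176, 88) = 5752360192132899378974200736267010150178656638229000/89 = 64633260585762914370496637486146181462681535261000.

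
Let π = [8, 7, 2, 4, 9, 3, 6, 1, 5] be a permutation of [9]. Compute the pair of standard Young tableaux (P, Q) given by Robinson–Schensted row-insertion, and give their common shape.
P = [1, 3, 5] / [2, 6] / [4, 9] / [7] / [8];  Q = [1, 4, 5] / [2, 7] / [3, 9] / [6] / [8];  common shape = (3, 2, 2, 1, 1)

Row-insert the values π_1, π_2, … into P one at a time, bumping the leftmost entry strictly greater than the inserted value down to the next row. The recording tableau Q records, in position (i, j), the step at which that cell was added to P.
  Insert 8 (step 1): P = [8];  Q = [1]
  Insert 7 (step 2): P = [7] / [8];  Q = [1] / [2]
  Insert 2 (step 3): P = [2] / [7] / [8];  Q = [1] / [2] / [3]
  Insert 4 (step 4): P = [2, 4] / [7] / [8];  Q = [1, 4] / [2] / [3]
  Insert 9 (step 5): P = [2, 4, 9] / [7] / [8];  Q = [1, 4, 5] / [2] / [3]
  Insert 3 (step 6): P = [2, 3, 9] / [4] / [7] / [8];  Q = [1, 4, 5] / [2] / [3] / [6]
  Insert 6 (step 7): P = [2, 3, 6] / [4, 9] / [7] / [8];  Q = [1, 4, 5] / [2, 7] / [3] / [6]
  Insert 1 (step 8): P = [1, 3, 6] / [2, 9] / [4] / [7] / [8];  Q = [1, 4, 5] / [2, 7] / [3] / [6] / [8]
  Insert 5 (step 9): P = [1, 3, 5] / [2, 6] / [4, 9] / [7] / [8];  Q = [1, 4, 5] / [2, 7] / [3, 9] / [6] / [8]
Final shape: (3, 2, 2, 1, 1).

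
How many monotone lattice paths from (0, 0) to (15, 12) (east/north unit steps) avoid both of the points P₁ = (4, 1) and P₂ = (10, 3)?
Number of paths = 13564408

Inclusion–exclusion. Total paths: C(27, 15) = 17383860. Through P₁: C(5, 4)·C(22, 11) = 3527160. Through P₂: C(13, 10)·C(14, 5) = 572572. Since P₁ is strictly southwest of P₂, a monotone path through both must visit P₁ then P₂; paths through both = C(5, 4)·C(8, 6)·C(14, 5) = 280280. Avoid both = 17383860 − 3527160 − 572572 + 280280 = 13564408.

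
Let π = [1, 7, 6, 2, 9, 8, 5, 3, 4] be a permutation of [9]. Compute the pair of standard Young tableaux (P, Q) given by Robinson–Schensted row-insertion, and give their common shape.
P = [1, 2, 3, 4] / [5, 8] / [6, 9] / [7];  Q = [1, 2, 5, 9] / [3, 6] / [4, 7] / [8];  common shape = (4, 2, 2, 1)

Row-insert the values π_1, π_2, … into P one at a time, bumping the leftmost entry strictly greater than the inserted value down to the next row. The recording tableau Q records, in position (i, j), the step at which that cell was added to P.
  Insert 1 (step 1): P = [1];  Q = [1]
  Insert 7 (step 2): P = [1, 7];  Q = [1, 2]
  Insert 6 (step 3): P = [1, 6] / [7];  Q = [1, 2] / [3]
  Insert 2 (step 4): P = [1, 2] / [6] / [7];  Q = [1, 2] / [3] / [4]
  Insert 9 (step 5): P = [1, 2, 9] / [6] / [7];  Q = [1, 2, 5] / [3] / [4]
  Insert 8 (step 6): P = [1, 2, 8] / [6, 9] / [7];  Q = [1, 2, 5] / [3, 6] / [4]
  Insert 5 (step 7): P = [1, 2, 5] / [6, 8] / [7, 9];  Q = [1, 2, 5] / [3, 6] / [4, 7]
  Insert 3 (step 8): P = [1, 2, 3] / [5, 8] / [6, 9] / [7];  Q = [1, 2, 5] / [3, 6] / [4, 7] / [8]
  Insert 4 (step 9): P = [1, 2, 3, 4] / [5, 8] / [6, 9] / [7];  Q = [1, 2, 5, 9] / [3, 6] / [4, 7] / [8]
Final shape: (4, 2, 2, 1).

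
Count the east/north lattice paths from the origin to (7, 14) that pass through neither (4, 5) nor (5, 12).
Number of paths = 57480

Inclusion–exclusion. Total paths: C(21, 7) = 116280. Through P₁: C(9, 4)·C(12, 3) = 27720. Through P₂: C(17, 5)·C(4, 2) = 37128. Since P₁ is strictly southwest of P₂, a monotone path through both must visit P₁ then P₂; paths through both = C(9, 4)·C(8, 1)·C(4, 2) = 6048. Avoid both = 116280 − 27720 − 37128 + 6048 = 57480.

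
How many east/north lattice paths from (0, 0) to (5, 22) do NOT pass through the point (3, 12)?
Number of paths = 50700

Total paths from (0, 0) to (5, 22): C(27, 5) = 80730. Paths through (3, 12): (paths (0, 0) → (3, 12)) × (paths (3, 12) → (5, 22)) = C(15, 3) · C(12, 2) = 455 · 66 = 30030. Avoidance count = 80730 − 30030 = 50700.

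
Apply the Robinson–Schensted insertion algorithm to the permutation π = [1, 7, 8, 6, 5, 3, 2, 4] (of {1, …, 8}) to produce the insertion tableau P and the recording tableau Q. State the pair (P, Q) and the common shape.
P = [1, 2, 4] / [3, 8] / [5] / [6] / [7];  Q = [1, 2, 3] / [4, 8] / [5] / [6] / [7];  common shape = (3, 2, 1, 1, 1)

Row-insert the values π_1, π_2, … into P one at a time, bumping the leftmost entry strictly greater than the inserted value down to the next row. The recording tableau Q records, in position (i, j), the step at which that cell was added to P.
  Insert 1 (step 1): P = [1];  Q = [1]
  Insert 7 (step 2): P = [1, 7];  Q = [1, 2]
  Insert 8 (step 3): P = [1, 7, 8];  Q = [1, 2, 3]
  Insert 6 (step 4): P = [1, 6, 8] / [7];  Q = [1, 2, 3] / [4]
  Insert 5 (step 5): P = [1, 5, 8] / [6] / [7];  Q = [1, 2, 3] / [4] / [5]
  Insert 3 (step 6): P = [1, 3, 8] / [5] / [6] / [7];  Q = [1, 2, 3] / [4] / [5] / [6]
  Insert 2 (step 7): P = [1, 2, 8] / [3] / [5] / [6] / [7];  Q = [1, 2, 3] / [4] / [5] / [6] / [7]
  Insert 4 (step 8): P = [1, 2, 4] / [3, 8] / [5] / [6] / [7];  Q = [1, 2, 3] / [4, 8] / [5] / [6] / [7]
Final shape: (3, 2, 1, 1, 1).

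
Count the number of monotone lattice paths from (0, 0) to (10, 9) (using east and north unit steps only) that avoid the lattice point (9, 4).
Number of paths = 88088

Total paths from (0, 0) to (10, 9): C(19, 10) = 92378. Paths through (9, 4): (paths (0, 0) → (9, 4)) × (paths (9, 4) → (10, 9)) = C(13, 9) · C(6, 1) = 715 · 6 = 4290. Avoidance count = 92378 − 4290 = 88088.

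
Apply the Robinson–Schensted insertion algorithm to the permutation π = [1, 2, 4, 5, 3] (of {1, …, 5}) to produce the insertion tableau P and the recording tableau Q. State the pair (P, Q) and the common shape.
P = [1, 2, 3, 5] / [4];  Q = [1, 2, 3, 4] / [5];  common shape = (4, 1)

Row-insert the values π_1, π_2, … into P one at a time, bumping the leftmost entry strictly greater than the inserted value down to the next row. The recording tableau Q records, in position (i, j), the step at which that cell was added to P.
  Insert 1 (step 1): P = [1];  Q = [1]
  Insert 2 (step 2): P = [1, 2];  Q = [1, 2]
  Insert 4 (step 3): P = [1, 2, 4];  Q = [1, 2, 3]
  Insert 5 (step 4): P = [1, 2, 4, 5];  Q = [1, 2, 3, 4]
  Insert 3 (step 5): P = [1, 2, 3, 5] / [4];  Q = [1, 2, 3, 4] / [5]
Final shape: (4, 1).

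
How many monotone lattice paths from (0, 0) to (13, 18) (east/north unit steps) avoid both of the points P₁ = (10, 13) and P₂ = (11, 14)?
Number of paths = 109646359

Inclusion–exclusion. Total paths: C(31, 13) = 206253075. Through P₁: C(23, 10)·C(8, 3) = 64067696. Through P₂: C(25, 11)·C(6, 2) = 66861000. Since P₁ is strictly southwest of P₂, a monotone path through both must visit P₁ then P₂; paths through both = C(23, 10)·C(2, 1)·C(6, 2) = 34321980. Avoid both = 206253075 − 64067696 − 66861000 + 34321980 = 109646359.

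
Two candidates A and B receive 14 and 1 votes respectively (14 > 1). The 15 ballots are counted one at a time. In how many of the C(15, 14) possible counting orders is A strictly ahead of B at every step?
Strict-lead orderings = 13

Total orderings of the 15 votes with 14 for A: C(15, 14) = 15. By the Bertrand ballot formula (Cycle Lemma / reflection principle), the number of orderings in which A is strictly ahead of B throughout is (p − q)/(p + q) · C(p + q, p) = (14 − 1)/(14 + 1) · 15 = 13.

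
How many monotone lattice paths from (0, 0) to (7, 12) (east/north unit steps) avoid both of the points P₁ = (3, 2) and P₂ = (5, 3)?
Number of paths = 38948

Inclusion–exclusion. Total paths: C(19, 7) = 50388. Through P₁: C(5, 3)·C(14, 4) = 10010. Through P₂: C(8, 5)·C(11, 2) = 3080. Since P₁ is strictly southwest of P₂, a monotone path through both must visit P₁ then P₂; paths through both = C(5, 3)·C(3, 2)·C(11, 2) = 1650. Avoid both = 50388 − 10010 − 3080 + 1650 = 38948.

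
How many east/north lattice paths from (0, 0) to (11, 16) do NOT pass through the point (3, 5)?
Number of paths = 8805303

Total paths from (0, 0) to (11, 16): C(27, 11) = 13037895. Paths through (3, 5): (paths (0, 0) → (3, 5)) × (paths (3, 5) → (11, 16)) = C(8, 3) · C(19, 8) = 56 · 75582 = 4232592. Avoidance count = 13037895 − 4232592 = 8805303.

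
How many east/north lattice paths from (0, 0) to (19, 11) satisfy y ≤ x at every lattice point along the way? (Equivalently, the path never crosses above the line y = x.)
Number of paths = 24582285

By the reflection principle (André's argument), the number of monotone paths to (19, 11) with n ≤ m that never go above y = x is C(30, 19) − C(30, 20) = 54627300 − 30045015 = 24582285.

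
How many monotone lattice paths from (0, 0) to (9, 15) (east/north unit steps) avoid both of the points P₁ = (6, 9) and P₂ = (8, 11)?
Number of paths = 659324

Inclusion–exclusion. Total paths: C(24, 9) = 1307504. Through P₁: C(15, 6)·C(9, 3) = 420420. Through P₂: C(19, 8)·C(5, 1) = 377910. Since P₁ is strictly southwest of P₂, a monotone path through both must visit P₁ then P₂; paths through both = C(15, 6)·C(4, 2)·C(5, 1) = 150150. Avoid both = 1307504 − 420420 − 377910 + 150150 = 659324.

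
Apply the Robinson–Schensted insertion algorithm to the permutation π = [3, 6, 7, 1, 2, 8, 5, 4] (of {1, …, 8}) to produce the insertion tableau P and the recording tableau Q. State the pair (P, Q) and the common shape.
P = [1, 2, 4, 8] / [3, 5, 7] / [6];  Q = [1, 2, 3, 6] / [4, 5, 7] / [8];  common shape = (4, 3, 1)

Row-insert the values π_1, π_2, … into P one at a time, bumping the leftmost entry strictly greater than the inserted value down to the next row. The recording tableau Q records, in position (i, j), the step at which that cell was added to P.
  Insert 3 (step 1): P = [3];  Q = [1]
  Insert 6 (step 2): P = [3, 6];  Q = [1, 2]
  Insert 7 (step 3): P = [3, 6, 7];  Q = [1, 2, 3]
  Insert 1 (step 4): P = [1, 6, 7] / [3];  Q = [1, 2, 3] / [4]
  Insert 2 (step 5): P = [1, 2, 7] / [3, 6];  Q = [1, 2, 3] / [4, 5]
  Insert 8 (step 6): P = [1, 2, 7, 8] / [3, 6];  Q = [1, 2, 3, 6] / [4, 5]
  Insert 5 (step 7): P = [1, 2, 5, 8] / [3, 6, 7];  Q = [1, 2, 3, 6] / [4, 5, 7]
  Insert 4 (step 8): P = [1, 2, 4, 8] / [3, 5, 7] / [6];  Q = [1, 2, 3, 6] / [4, 5, 7] / [8]
Final shape: (4, 3, 1).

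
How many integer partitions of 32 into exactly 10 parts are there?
p(32, 10 parts) = 807

Partitions of n into exactly k parts are in bijection with partitions of n − k into at most k parts (subtract 1 from each part). So p(32, exactly 10) = p(22, parts ≤ 10). Computing via the recurrence p(m, j) = p(m, j−1) + p(m−j, j) gives 807.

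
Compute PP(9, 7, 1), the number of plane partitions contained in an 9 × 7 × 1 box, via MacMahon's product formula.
PP(9, 7, 1) = 11440

Evaluate the triple product over i = 1..9, j = 1..7, k = 1..1. The factors are (2/1) · (3/2) · (4/3) · (5/4) · (6/5) · (7/6) · (8/7) · (3/2) · … (63 factors total). The numerators and denominators telescope so the product is an integer; carrying out the multiplication exactly gives PP(9, 7, 1) = 11440.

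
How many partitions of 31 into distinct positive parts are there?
q(31) = 340

A partition into distinct parts is a strictly decreasing sequence summing to n. The recurrence d(n, m) = d(n, m−1) + d(n−m, m−1) (use part m at most once) with q(n) = d(n, n) gives q(31) = 340. (Euler's theorem: # distinct-part partitions = # odd-part partitions.)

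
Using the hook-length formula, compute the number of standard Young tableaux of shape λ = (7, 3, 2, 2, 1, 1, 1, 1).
# SYT of shape (7, 3, 2, 2, 1, 1, 1, 1) = 4862000

Hook-length formula: f^λ = n! / Π hook(c), product over all cells c of the Young diagram. For λ = (7, 3, 2, 2, 1, 1, 1, 1), n = 18 boxes. Hook lengths by row (left-to-right, top-to-bottom): [14, 9, 6, 4, 3, 2, 1]; [9, 4, 1]; [7, 2]; [6, 1]; [4]; [3]; [2]; [1]. Product of hooks = 1316818944. So f^λ = 18! / 1316818944 = 6402373705728000 / 1316818944 = 4862000.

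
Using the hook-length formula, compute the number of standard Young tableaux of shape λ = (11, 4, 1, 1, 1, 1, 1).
# SYT of shape (11, 4, 1, 1, 1, 1, 1) = 4426240

Hook-length formula: f^λ = n! / Π hook(c), product over all cells c of the Young diagram. For λ = (11, 4, 1, 1, 1, 1, 1), n = 20 boxes. Hook lengths by row (left-to-right, top-to-bottom): [17, 11, 10, 9, 7, 6, 5, 4, 3, 2, 1]; [9, 3, 2, 1]; [5]; [4]; [3]; [2]; [1]. Product of hooks = 549654336000. So f^λ = 20! / 549654336000 = 2432902008176640000 / 549654336000 = 4426240.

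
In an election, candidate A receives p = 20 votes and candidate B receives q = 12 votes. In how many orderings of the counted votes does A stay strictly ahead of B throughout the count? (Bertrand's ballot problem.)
Strict-lead orderings = 56448210

Total orderings of the 32 votes with 20 for A: C(32, 20) = 225792840. By the Bertrand ballot formula (Cycle Lemma / reflection principle), the number of orderings in which A is strictly ahead of B throughout is (p − q)/(p + q) · C(p + q, p) = (20 − 12)/(20 + 12) · 225792840 = 56448210.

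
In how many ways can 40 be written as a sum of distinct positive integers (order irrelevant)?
q(40) = 1113

A partition into distinct parts is a strictly decreasing sequence summing to n. The recurrence d(n, m) = d(n, m−1) + d(n−m, m−1) (use part m at most once) with q(n) = d(n, n) gives q(40) = 1113. (Euler's theorem: # distinct-part partitions = # odd-part partitions.)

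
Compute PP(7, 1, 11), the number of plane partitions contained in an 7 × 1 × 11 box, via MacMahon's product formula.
PP(7, 1, 11) = 31824

Evaluate the triple product over i = 1..7, j = 1..1, k = 1..11. The factors are (2/1) · (3/2) · (4/3) · (5/4) · (6/5) · (7/6) · (8/7) · (9/8) · … (77 factors total). The numerators and denominators telescope so the product is an integer; carrying out the multiplication exactly gives PP(7, 1, 11) = 31824.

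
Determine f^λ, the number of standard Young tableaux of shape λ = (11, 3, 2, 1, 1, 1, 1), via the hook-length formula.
# SYT of shape (11, 3, 2, 1, 1, 1, 1) = 8558550

Hook-length formula: f^λ = n! / Π hook(c), product over all cells c of the Young diagram. For λ = (11, 3, 2, 1, 1, 1, 1), n = 20 boxes. Hook lengths by row (left-to-right, top-to-bottom): [17, 12, 10, 8, 7, 6, 5, 4, 3, 2, 1]; [8, 3, 1]; [6, 1]; [4]; [3]; [2]; [1]. Product of hooks = 284265676800. So f^λ = 20! / 284265676800 = 2432902008176640000 / 284265676800 = 8558550.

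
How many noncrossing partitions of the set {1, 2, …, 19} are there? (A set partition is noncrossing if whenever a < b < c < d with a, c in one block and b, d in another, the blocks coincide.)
C_19 = 1767263190

These noncrossing partitions are counted by the Catalan number C_n = (1/(n + 1)) · C(2n, n). For n = 19: C_19 = (1/20) · C(38, 19) = 35345263800/20 = 1767263190.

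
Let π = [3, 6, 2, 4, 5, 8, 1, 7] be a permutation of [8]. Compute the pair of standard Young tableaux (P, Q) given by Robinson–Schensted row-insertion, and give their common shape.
P = [1, 4, 5, 7] / [2, 6, 8] / [3];  Q = [1, 2, 5, 6] / [3, 4, 8] / [7];  common shape = (4, 3, 1)

Row-insert the values π_1, π_2, … into P one at a time, bumping the leftmost entry strictly greater than the inserted value down to the next row. The recording tableau Q records, in position (i, j), the step at which that cell was added to P.
  Insert 3 (step 1): P = [3];  Q = [1]
  Insert 6 (step 2): P = [3, 6];  Q = [1, 2]
  Insert 2 (step 3): P = [2, 6] / [3];  Q = [1, 2] / [3]
  Insert 4 (step 4): P = [2, 4] / [3, 6];  Q = [1, 2] / [3, 4]
  Insert 5 (step 5): P = [2, 4, 5] / [3, 6];  Q = [1, 2, 5] / [3, 4]
  Insert 8 (step 6): P = [2, 4, 5, 8] / [3, 6];  Q = [1, 2, 5, 6] / [3, 4]
  Insert 1 (step 7): P = [1, 4, 5, 8] / [2, 6] / [3];  Q = [1, 2, 5, 6] / [3, 4] / [7]
  Insert 7 (step 8): P = [1, 4, 5, 7] / [2, 6, 8] / [3];  Q = [1, 2, 5, 6] / [3, 4, 8] / [7]
Final shape: (4, 3, 1).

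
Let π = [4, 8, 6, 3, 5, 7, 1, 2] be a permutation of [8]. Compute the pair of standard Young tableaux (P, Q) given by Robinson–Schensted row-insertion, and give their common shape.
P = [1, 2, 7] / [3, 5] / [4, 6] / [8];  Q = [1, 2, 6] / [3, 5] / [4, 8] / [7];  common shape = (3, 2, 2, 1)

Row-insert the values π_1, π_2, … into P one at a time, bumping the leftmost entry strictly greater than the inserted value down to the next row. The recording tableau Q records, in position (i, j), the step at which that cell was added to P.
  Insert 4 (step 1): P = [4];  Q = [1]
  Insert 8 (step 2): P = [4, 8];  Q = [1, 2]
  Insert 6 (step 3): P = [4, 6] / [8];  Q = [1, 2] / [3]
  Insert 3 (step 4): P = [3, 6] / [4] / [8];  Q = [1, 2] / [3] / [4]
  Insert 5 (step 5): P = [3, 5] / [4, 6] / [8];  Q = [1, 2] / [3, 5] / [4]
  Insert 7 (step 6): P = [3, 5, 7] / [4, 6] / [8];  Q = [1, 2, 6] / [3, 5] / [4]
  Insert 1 (step 7): P = [1, 5, 7] / [3, 6] / [4] / [8];  Q = [1, 2, 6] / [3, 5] / [4] / [7]
  Insert 2 (step 8): P = [1, 2, 7] / [3, 5] / [4, 6] / [8];  Q = [1, 2, 6] / [3, 5] / [4, 8] / [7]
Final shape: (3, 2, 2, 1).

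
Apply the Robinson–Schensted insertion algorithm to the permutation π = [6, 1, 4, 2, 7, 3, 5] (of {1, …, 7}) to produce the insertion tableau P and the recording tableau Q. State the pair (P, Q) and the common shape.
P = [1, 2, 3, 5] / [4, 7] / [6];  Q = [1, 3, 5, 7] / [2, 6] / [4];  common shape = (4, 2, 1)

Row-insert the values π_1, π_2, … into P one at a time, bumping the leftmost entry strictly greater than the inserted value down to the next row. The recording tableau Q records, in position (i, j), the step at which that cell was added to P.
  Insert 6 (step 1): P = [6];  Q = [1]
  Insert 1 (step 2): P = [1] / [6];  Q = [1] / [2]
  Insert 4 (step 3): P = [1, 4] / [6];  Q = [1, 3] / [2]
  Insert 2 (step 4): P = [1, 2] / [4] / [6];  Q = [1, 3] / [2] / [4]
  Insert 7 (step 5): P = [1, 2, 7] / [4] / [6];  Q = [1, 3, 5] / [2] / [4]
  Insert 3 (step 6): P = [1, 2, 3] / [4, 7] / [6];  Q = [1, 3, 5] / [2, 6] / [4]
  Insert 5 (step 7): P = [1, 2, 3, 5] / [4, 7] / [6];  Q = [1, 3, 5, 7] / [2, 6] / [4]
Final shape: (4, 2, 1).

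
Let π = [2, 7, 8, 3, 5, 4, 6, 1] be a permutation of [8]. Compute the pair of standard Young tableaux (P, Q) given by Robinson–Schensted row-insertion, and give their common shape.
P = [1, 3, 4, 6] / [2, 8] / [5] / [7];  Q = [1, 2, 3, 7] / [4, 5] / [6] / [8];  common shape = (4, 2, 1, 1)

Row-insert the values π_1, π_2, … into P one at a time, bumping the leftmost entry strictly greater than the inserted value down to the next row. The recording tableau Q records, in position (i, j), the step at which that cell was added to P.
  Insert 2 (step 1): P = [2];  Q = [1]
  Insert 7 (step 2): P = [2, 7];  Q = [1, 2]
  Insert 8 (step 3): P = [2, 7, 8];  Q = [1, 2, 3]
  Insert 3 (step 4): P = [2, 3, 8] / [7];  Q = [1, 2, 3] / [4]
  Insert 5 (step 5): P = [2, 3, 5] / [7, 8];  Q = [1, 2, 3] / [4, 5]
  Insert 4 (step 6): P = [2, 3, 4] / [5, 8] / [7];  Q = [1, 2, 3] / [4, 5] / [6]
  Insert 6 (step 7): P = [2, 3, 4, 6] / [5, 8] / [7];  Q = [1, 2, 3, 7] / [4, 5] / [6]
  Insert 1 (step 8): P = [1, 3, 4, 6] / [2, 8] / [5] / [7];  Q = [1, 2, 3, 7] / [4, 5] / [6] / [8]
Final shape: (4, 2, 1, 1).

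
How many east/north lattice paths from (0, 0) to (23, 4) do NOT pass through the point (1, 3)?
Number of paths = 17458

Total paths from (0, 0) to (23, 4): C(27, 23) = 17550. Paths through (1, 3): (paths (0, 0) → (1, 3)) × (paths (1, 3) → (23, 4)) = C(4, 1) · C(23, 22) = 4 · 23 = 92. Avoidance count = 17550 − 92 = 17458.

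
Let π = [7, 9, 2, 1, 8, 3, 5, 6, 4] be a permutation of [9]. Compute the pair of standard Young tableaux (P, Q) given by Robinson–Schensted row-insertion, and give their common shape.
P = [1, 3, 4, 6] / [2, 5] / [7, 8] / [9];  Q = [1, 2, 7, 8] / [3, 5] / [4, 6] / [9];  common shape = (4, 2, 2, 1)

Row-insert the values π_1, π_2, … into P one at a time, bumping the leftmost entry strictly greater than the inserted value down to the next row. The recording tableau Q records, in position (i, j), the step at which that cell was added to P.
  Insert 7 (step 1): P = [7];  Q = [1]
  Insert 9 (step 2): P = [7, 9];  Q = [1, 2]
  Insert 2 (step 3): P = [2, 9] / [7];  Q = [1, 2] / [3]
  Insert 1 (step 4): P = [1, 9] / [2] / [7];  Q = [1, 2] / [3] / [4]
  Insert 8 (step 5): P = [1, 8] / [2, 9] / [7];  Q = [1, 2] / [3, 5] / [4]
  Insert 3 (step 6): P = [1, 3] / [2, 8] / [7, 9];  Q = [1, 2] / [3, 5] / [4, 6]
  Insert 5 (step 7): P = [1, 3, 5] / [2, 8] / [7, 9];  Q = [1, 2, 7] / [3, 5] / [4, 6]
  Insert 6 (step 8): P = [1, 3, 5, 6] / [2, 8] / [7, 9];  Q = [1, 2, 7, 8] / [3, 5] / [4, 6]
  Insert 4 (step 9): P = [1, 3, 4, 6] / [2, 5] / [7, 8] / [9];  Q = [1, 2, 7, 8] / [3, 5] / [4, 6] / [9]
Final shape: (4, 2, 2, 1).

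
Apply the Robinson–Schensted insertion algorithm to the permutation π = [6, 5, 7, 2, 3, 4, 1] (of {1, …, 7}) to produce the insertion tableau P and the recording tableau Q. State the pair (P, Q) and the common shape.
P = [1, 3, 4] / [2, 7] / [5] / [6];  Q = [1, 3, 6] / [2, 5] / [4] / [7];  common shape = (3, 2, 1, 1)

Row-insert the values π_1, π_2, … into P one at a time, bumping the leftmost entry strictly greater than the inserted value down to the next row. The recording tableau Q records, in position (i, j), the step at which that cell was added to P.
  Insert 6 (step 1): P = [6];  Q = [1]
  Insert 5 (step 2): P = [5] / [6];  Q = [1] / [2]
  Insert 7 (step 3): P = [5, 7] / [6];  Q = [1, 3] / [2]
  Insert 2 (step 4): P = [2, 7] / [5] / [6];  Q = [1, 3] / [2] / [4]
  Insert 3 (step 5): P = [2, 3] / [5, 7] / [6];  Q = [1, 3] / [2, 5] / [4]
  Insert 4 (step 6): P = [2, 3, 4] / [5, 7] / [6];  Q = [1, 3, 6] / [2, 5] / [4]
  Insert 1 (step 7): P = [1, 3, 4] / [2, 7] / [5] / [6];  Q = [1, 3, 6] / [2, 5] / [4] / [7]
Final shape: (3, 2, 1, 1).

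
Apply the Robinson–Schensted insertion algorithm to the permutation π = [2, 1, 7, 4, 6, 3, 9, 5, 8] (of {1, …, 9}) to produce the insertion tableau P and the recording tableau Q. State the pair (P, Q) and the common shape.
P = [1, 3, 5, 8] / [2, 4, 6, 9] / [7];  Q = [1, 3, 5, 7] / [2, 4, 8, 9] / [6];  common shape = (4, 4, 1)

Row-insert the values π_1, π_2, … into P one at a time, bumping the leftmost entry strictly greater than the inserted value down to the next row. The recording tableau Q records, in position (i, j), the step at which that cell was added to P.
  Insert 2 (step 1): P = [2];  Q = [1]
  Insert 1 (step 2): P = [1] / [2];  Q = [1] / [2]
  Insert 7 (step 3): P = [1, 7] / [2];  Q = [1, 3] / [2]
  Insert 4 (step 4): P = [1, 4] / [2, 7];  Q = [1, 3] / [2, 4]
  Insert 6 (step 5): P = [1, 4, 6] / [2, 7];  Q = [1, 3, 5] / [2, 4]
  Insert 3 (step 6): P = [1, 3, 6] / [2, 4] / [7];  Q = [1, 3, 5] / [2, 4] / [6]
  Insert 9 (step 7): P = [1, 3, 6, 9] / [2, 4] / [7];  Q = [1, 3, 5, 7] / [2, 4] / [6]
  Insert 5 (step 8): P = [1, 3, 5, 9] / [2, 4, 6] / [7];  Q = [1, 3, 5, 7] / [2, 4, 8] / [6]
  Insert 8 (step 9): P = [1, 3, 5, 8] / [2, 4, 6, 9] / [7];  Q = [1, 3, 5, 7] / [2, 4, 8, 9] / [6]
Final shape: (4, 4, 1).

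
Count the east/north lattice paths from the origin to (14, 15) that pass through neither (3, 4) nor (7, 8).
Number of paths = 39192120

Inclusion–exclusion. Total paths: C(29, 14) = 77558760. Through P₁: C(7, 3)·C(22, 11) = 24690120. Through P₂: C(15, 7)·C(14, 7) = 22084920. Since P₁ is strictly southwest of P₂, a monotone path through both must visit P₁ then P₂; paths through both = C(7, 3)·C(8, 4)·C(14, 7) = 8408400. Avoid both = 77558760 − 24690120 − 22084920 + 8408400 = 39192120.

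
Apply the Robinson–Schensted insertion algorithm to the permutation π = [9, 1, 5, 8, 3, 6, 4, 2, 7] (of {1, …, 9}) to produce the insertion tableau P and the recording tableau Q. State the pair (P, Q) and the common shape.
P = [1, 2, 4, 7] / [3, 6] / [5] / [8] / [9];  Q = [1, 3, 4, 9] / [2, 6] / [5] / [7] / [8];  common shape = (4, 2, 1, 1, 1)

Row-insert the values π_1, π_2, … into P one at a time, bumping the leftmost entry strictly greater than the inserted value down to the next row. The recording tableau Q records, in position (i, j), the step at which that cell was added to P.
  Insert 9 (step 1): P = [9];  Q = [1]
  Insert 1 (step 2): P = [1] / [9];  Q = [1] / [2]
  Insert 5 (step 3): P = [1, 5] / [9];  Q = [1, 3] / [2]
  Insert 8 (step 4): P = [1, 5, 8] / [9];  Q = [1, 3, 4] / [2]
  Insert 3 (step 5): P = [1, 3, 8] / [5] / [9];  Q = [1, 3, 4] / [2] / [5]
  Insert 6 (step 6): P = [1, 3, 6] / [5, 8] / [9];  Q = [1, 3, 4] / [2, 6] / [5]
  Insert 4 (step 7): P = [1, 3, 4] / [5, 6] / [8] / [9];  Q = [1, 3, 4] / [2, 6] / [5] / [7]
  Insert 2 (step 8): P = [1, 2, 4] / [3, 6] / [5] / [8] / [9];  Q = [1, 3, 4] / [2, 6] / [5] / [7] / [8]
  Insert 7 (step 9): P = [1, 2, 4, 7] / [3, 6] / [5] / [8] / [9];  Q = [1, 3, 4, 9] / [2, 6] / [5] / [7] / [8]
Final shape: (4, 2, 1, 1, 1).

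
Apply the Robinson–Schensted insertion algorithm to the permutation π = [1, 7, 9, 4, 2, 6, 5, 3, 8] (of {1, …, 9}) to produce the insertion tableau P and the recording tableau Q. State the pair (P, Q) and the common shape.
P = [1, 2, 3, 8] / [4, 5] / [6, 9] / [7];  Q = [1, 2, 3, 9] / [4, 6] / [5, 7] / [8];  common shape = (4, 2, 2, 1)

Row-insert the values π_1, π_2, … into P one at a time, bumping the leftmost entry strictly greater than the inserted value down to the next row. The recording tableau Q records, in position (i, j), the step at which that cell was added to P.
  Insert 1 (step 1): P = [1];  Q = [1]
  Insert 7 (step 2): P = [1, 7];  Q = [1, 2]
  Insert 9 (step 3): P = [1, 7, 9];  Q = [1, 2, 3]
  Insert 4 (step 4): P = [1, 4, 9] / [7];  Q = [1, 2, 3] / [4]
  Insert 2 (step 5): P = [1, 2, 9] / [4] / [7];  Q = [1, 2, 3] / [4] / [5]
  Insert 6 (step 6): P = [1, 2, 6] / [4, 9] / [7];  Q = [1, 2, 3] / [4, 6] / [5]
  Insert 5 (step 7): P = [1, 2, 5] / [4, 6] / [7, 9];  Q = [1, 2, 3] / [4, 6] / [5, 7]
  Insert 3 (step 8): P = [1, 2, 3] / [4, 5] / [6, 9] / [7];  Q = [1, 2, 3] / [4, 6] / [5, 7] / [8]
  Insert 8 (step 9): P = [1, 2, 3, 8] / [4, 5] / [6, 9] / [7];  Q = [1, 2, 3, 9] / [4, 6] / [5, 7] / [8]
Final shape: (4, 2, 2, 1).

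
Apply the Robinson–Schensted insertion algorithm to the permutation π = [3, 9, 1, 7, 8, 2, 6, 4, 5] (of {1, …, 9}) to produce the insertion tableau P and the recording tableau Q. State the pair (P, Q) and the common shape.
P = [1, 2, 4, 5] / [3, 6, 8] / [7] / [9];  Q = [1, 2, 5, 9] / [3, 4, 7] / [6] / [8];  common shape = (4, 3, 1, 1)

Row-insert the values π_1, π_2, … into P one at a time, bumping the leftmost entry strictly greater than the inserted value down to the next row. The recording tableau Q records, in position (i, j), the step at which that cell was added to P.
  Insert 3 (step 1): P = [3];  Q = [1]
  Insert 9 (step 2): P = [3, 9];  Q = [1, 2]
  Insert 1 (step 3): P = [1, 9] / [3];  Q = [1, 2] / [3]
  Insert 7 (step 4): P = [1, 7] / [3, 9];  Q = [1, 2] / [3, 4]
  Insert 8 (step 5): P = [1, 7, 8] / [3, 9];  Q = [1, 2, 5] / [3, 4]
  Insert 2 (step 6): P = [1, 2, 8] / [3, 7] / [9];  Q = [1, 2, 5] / [3, 4] / [6]
  Insert 6 (step 7): P = [1, 2, 6] / [3, 7, 8] / [9];  Q = [1, 2, 5] / [3, 4, 7] / [6]
  Insert 4 (step 8): P = [1, 2, 4] / [3, 6, 8] / [7] / [9];  Q = [1, 2, 5] / [3, 4, 7] / [6] / [8]
  Insert 5 (step 9): P = [1, 2, 4, 5] / [3, 6, 8] / [7] / [9];  Q = [1, 2, 5, 9] / [3, 4, 7] / [6] / [8]
Final shape: (4, 3, 1, 1).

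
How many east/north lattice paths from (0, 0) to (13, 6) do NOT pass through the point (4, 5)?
Number of paths = 25872

Total paths from (0, 0) to (13, 6): C(19, 13) = 27132. Paths through (4, 5): (paths (0, 0) → (4, 5)) × (paths (4, 5) → (13, 6)) = C(9, 4) · C(10, 9) = 126 · 10 = 1260. Avoidance count = 27132 − 1260 = 25872.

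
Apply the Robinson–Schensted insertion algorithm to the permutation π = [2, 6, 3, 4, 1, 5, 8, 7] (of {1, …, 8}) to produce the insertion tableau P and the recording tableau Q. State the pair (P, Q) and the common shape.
P = [1, 3, 4, 5, 7] / [2, 8] / [6];  Q = [1, 2, 4, 6, 7] / [3, 8] / [5];  common shape = (5, 2, 1)

Row-insert the values π_1, π_2, … into P one at a time, bumping the leftmost entry strictly greater than the inserted value down to the next row. The recording tableau Q records, in position (i, j), the step at which that cell was added to P.
  Insert 2 (step 1): P = [2];  Q = [1]
  Insert 6 (step 2): P = [2, 6];  Q = [1, 2]
  Insert 3 (step 3): P = [2, 3] / [6];  Q = [1, 2] / [3]
  Insert 4 (step 4): P = [2, 3, 4] / [6];  Q = [1, 2, 4] / [3]
  Insert 1 (step 5): P = [1, 3, 4] / [2] / [6];  Q = [1, 2, 4] / [3] / [5]
  Insert 5 (step 6): P = [1, 3, 4, 5] / [2] / [6];  Q = [1, 2, 4, 6] / [3] / [5]
  Insert 8 (step 7): P = [1, 3, 4, 5, 8] / [2] / [6];  Q = [1, 2, 4, 6, 7] / [3] / [5]
  Insert 7 (step 8): P = [1, 3, 4, 5, 7] / [2, 8] / [6];  Q = [1, 2, 4, 6, 7] / [3, 8] / [5]
Final shape: (5, 2, 1).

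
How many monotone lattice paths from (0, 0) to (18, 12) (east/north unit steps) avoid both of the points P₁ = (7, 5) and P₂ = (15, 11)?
Number of paths = 39897481

Inclusion–exclusion. Total paths: C(30, 18) = 86493225. Through P₁: C(12, 7)·C(18, 11) = 25204608. Through P₂: C(26, 15)·C(4, 3) = 30904640. Since P₁ is strictly southwest of P₂, a monotone path through both must visit P₁ then P₂; paths through both = C(12, 7)·C(14, 8)·C(4, 3) = 9513504. Avoid both = 86493225 − 25204608 − 30904640 + 9513504 = 39897481.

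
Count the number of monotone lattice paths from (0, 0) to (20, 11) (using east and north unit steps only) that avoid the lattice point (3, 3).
Number of paths = 63040815

Total paths from (0, 0) to (20, 11): C(31, 20) = 84672315. Paths through (3, 3): (paths (0, 0) → (3, 3)) × (paths (3, 3) → (20, 11)) = C(6, 3) · C(25, 17) = 20 · 1081575 = 21631500. Avoidance count = 84672315 − 21631500 = 63040815.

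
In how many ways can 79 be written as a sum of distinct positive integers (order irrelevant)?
q(79) = 70488

A partition into distinct parts is a strictly decreasing sequence summing to n. The recurrence d(n, m) = d(n, m−1) + d(n−m, m−1) (use part m at most once) with q(n) = d(n, n) gives q(79) = 70488. (Euler's theorem: # distinct-part partitions = # odd-part partitions.)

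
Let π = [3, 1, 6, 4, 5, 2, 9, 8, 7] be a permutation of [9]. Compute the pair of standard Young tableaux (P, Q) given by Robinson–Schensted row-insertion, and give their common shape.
P = [1, 2, 5, 7] / [3, 4, 8] / [6, 9];  Q = [1, 3, 5, 7] / [2, 4, 8] / [6, 9];  common shape = (4, 3, 2)

Row-insert the values π_1, π_2, … into P one at a time, bumping the leftmost entry strictly greater than the inserted value down to the next row. The recording tableau Q records, in position (i, j), the step at which that cell was added to P.
  Insert 3 (step 1): P = [3];  Q = [1]
  Insert 1 (step 2): P = [1] / [3];  Q = [1] / [2]
  Insert 6 (step 3): P = [1, 6] / [3];  Q = [1, 3] / [2]
  Insert 4 (step 4): P = [1, 4] / [3, 6];  Q = [1, 3] / [2, 4]
  Insert 5 (step 5): P = [1, 4, 5] / [3, 6];  Q = [1, 3, 5] / [2, 4]
  Insert 2 (step 6): P = [1, 2, 5] / [3, 4] / [6];  Q = [1, 3, 5] / [2, 4] / [6]
  Insert 9 (step 7): P = [1, 2, 5, 9] / [3, 4] / [6];  Q = [1, 3, 5, 7] / [2, 4] / [6]
  Insert 8 (step 8): P = [1, 2, 5, 8] / [3, 4, 9] / [6];  Q = [1, 3, 5, 7] / [2, 4, 8] / [6]
  Insert 7 (step 9): P = [1, 2, 5, 7] / [3, 4, 8] / [6, 9];  Q = [1, 3, 5, 7] / [2, 4, 8] / [6, 9]
Final shape: (4, 3, 2).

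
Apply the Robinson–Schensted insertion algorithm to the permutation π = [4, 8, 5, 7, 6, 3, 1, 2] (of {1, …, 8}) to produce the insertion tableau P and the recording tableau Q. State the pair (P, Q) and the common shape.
P = [1, 2, 6] / [3, 5] / [4] / [7] / [8];  Q = [1, 2, 4] / [3, 8] / [5] / [6] / [7];  common shape = (3, 2, 1, 1, 1)

Row-insert the values π_1, π_2, … into P one at a time, bumping the leftmost entry strictly greater than the inserted value down to the next row. The recording tableau Q records, in position (i, j), the step at which that cell was added to P.
  Insert 4 (step 1): P = [4];  Q = [1]
  Insert 8 (step 2): P = [4, 8];  Q = [1, 2]
  Insert 5 (step 3): P = [4, 5] / [8];  Q = [1, 2] / [3]
  Insert 7 (step 4): P = [4, 5, 7] / [8];  Q = [1, 2, 4] / [3]
  Insert 6 (step 5): P = [4, 5, 6] / [7] / [8];  Q = [1, 2, 4] / [3] / [5]
  Insert 3 (step 6): P = [3, 5, 6] / [4] / [7] / [8];  Q = [1, 2, 4] / [3] / [5] / [6]
  Insert 1 (step 7): P = [1, 5, 6] / [3] / [4] / [7] / [8];  Q = [1, 2, 4] / [3] / [5] / [6] / [7]
  Insert 2 (step 8): P = [1, 2, 6] / [3, 5] / [4] / [7] / [8];  Q = [1, 2, 4] / [3, 8] / [5] / [6] / [7]
Final shape: (3, 2, 1, 1, 1).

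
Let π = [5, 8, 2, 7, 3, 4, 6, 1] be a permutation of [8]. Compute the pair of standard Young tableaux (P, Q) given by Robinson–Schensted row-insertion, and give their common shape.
P = [1, 3, 4, 6] / [2, 7] / [5] / [8];  Q = [1, 2, 6, 7] / [3, 4] / [5] / [8];  common shape = (4, 2, 1, 1)

Row-insert the values π_1, π_2, … into P one at a time, bumping the leftmost entry strictly greater than the inserted value down to the next row. The recording tableau Q records, in position (i, j), the step at which that cell was added to P.
  Insert 5 (step 1): P = [5];  Q = [1]
  Insert 8 (step 2): P = [5, 8];  Q = [1, 2]
  Insert 2 (step 3): P = [2, 8] / [5];  Q = [1, 2] / [3]
  Insert 7 (step 4): P = [2, 7] / [5, 8];  Q = [1, 2] / [3, 4]
  Insert 3 (step 5): P = [2, 3] / [5, 7] / [8];  Q = [1, 2] / [3, 4] / [5]
  Insert 4 (step 6): P = [2, 3, 4] / [5, 7] / [8];  Q = [1, 2, 6] / [3, 4] / [5]
  Insert 6 (step 7): P = [2, 3, 4, 6] / [5, 7] / [8];  Q = [1, 2, 6, 7] / [3, 4] / [5]
  Insert 1 (step 8): P = [1, 3, 4, 6] / [2, 7] / [5] / [8];  Q = [1, 2, 6, 7] / [3, 4] / [5] / [8]
Final shape: (4, 2, 1, 1).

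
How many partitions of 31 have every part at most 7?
p(31, parts ≤ 7) = 2093

Use the recurrence p(n, m) = p(n, m−1) + p(n−m, m): either the largest part is < m (count p(n, m−1)) or the largest part is exactly m (remove one copy of m, count p(n−m, m)). With p(0, ·) = 1 this gives p(31, parts ≤ 7) = 2093. (By conjugating Young diagrams, this also counts partitions of 31 into at most 7 parts.)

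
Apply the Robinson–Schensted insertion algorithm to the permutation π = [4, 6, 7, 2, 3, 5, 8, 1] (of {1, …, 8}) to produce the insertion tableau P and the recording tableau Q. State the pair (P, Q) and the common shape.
P = [1, 3, 5, 8] / [2, 6, 7] / [4];  Q = [1, 2, 3, 7] / [4, 5, 6] / [8];  common shape = (4, 3, 1)

Row-insert the values π_1, π_2, … into P one at a time, bumping the leftmost entry strictly greater than the inserted value down to the next row. The recording tableau Q records, in position (i, j), the step at which that cell was added to P.
  Insert 4 (step 1): P = [4];  Q = [1]
  Insert 6 (step 2): P = [4, 6];  Q = [1, 2]
  Insert 7 (step 3): P = [4, 6, 7];  Q = [1, 2, 3]
  Insert 2 (step 4): P = [2, 6, 7] / [4];  Q = [1, 2, 3] / [4]
  Insert 3 (step 5): P = [2, 3, 7] / [4, 6];  Q = [1, 2, 3] / [4, 5]
  Insert 5 (step 6): P = [2, 3, 5] / [4, 6, 7];  Q = [1, 2, 3] / [4, 5, 6]
  Insert 8 (step 7): P = [2, 3, 5, 8] / [4, 6, 7];  Q = [1, 2, 3, 7] / [4, 5, 6]
  Insert 1 (step 8): P = [1, 3, 5, 8] / [2, 6, 7] / [4];  Q = [1, 2, 3, 7] / [4, 5, 6] / [8]
Final shape: (4, 3, 1).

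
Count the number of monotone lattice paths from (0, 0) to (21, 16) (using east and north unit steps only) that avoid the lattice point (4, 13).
Number of paths = 12873061470

Total paths from (0, 0) to (21, 16): C(37, 21) = 12875774670. Paths through (4, 13): (paths (0, 0) → (4, 13)) × (paths (4, 13) → (21, 16)) = C(17, 4) · C(20, 17) = 2380 · 1140 = 2713200. Avoidance count = 12875774670 − 2713200 = 12873061470.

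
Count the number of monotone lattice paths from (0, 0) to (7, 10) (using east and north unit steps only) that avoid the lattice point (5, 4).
Number of paths = 15920

Total paths from (0, 0) to (7, 10): C(17, 7) = 19448. Paths through (5, 4): (paths (0, 0) → (5, 4)) × (paths (5, 4) → (7, 10)) = C(9, 5) · C(8, 2) = 126 · 28 = 3528. Avoidance count = 19448 − 3528 = 15920.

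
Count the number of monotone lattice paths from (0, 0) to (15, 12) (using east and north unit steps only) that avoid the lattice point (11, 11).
Number of paths = 13856700

Total paths from (0, 0) to (15, 12): C(27, 15) = 17383860. Paths through (11, 11): (paths (0, 0) → (11, 11)) × (paths (11, 11) → (15, 12)) = C(22, 11) · C(5, 4) = 705432 · 5 = 3527160. Avoidance count = 17383860 − 3527160 = 13856700.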